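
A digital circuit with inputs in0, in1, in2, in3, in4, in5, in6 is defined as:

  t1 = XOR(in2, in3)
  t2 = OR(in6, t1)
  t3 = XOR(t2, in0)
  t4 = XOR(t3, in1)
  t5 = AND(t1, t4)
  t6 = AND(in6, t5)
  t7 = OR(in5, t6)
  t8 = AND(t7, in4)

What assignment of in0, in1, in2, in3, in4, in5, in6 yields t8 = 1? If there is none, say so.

t8 = AND(t7, in4) must be 1, so both t7 = 1 and in4 = 1.
t7 = OR(in5, t6) must be 1, so at least one of in5, t6 is 1.
Check with in0=0 in1=0 in2=1 in3=0 in4=1 in5=1 in6=1:
t1 = XOR(in2, in3) = XOR(1, 0) = 1
t2 = OR(in6, t1) = OR(1, 1) = 1
t3 = XOR(t2, in0) = XOR(1, 0) = 1
t4 = XOR(t3, in1) = XOR(1, 0) = 1
t5 = AND(t1, t4) = AND(1, 1) = 1
t6 = AND(in6, t5) = AND(1, 1) = 1
t7 = OR(in5, t6) = OR(1, 1) = 1
t8 = AND(t7, in4) = AND(1, 1) = 1
So t8 = 1 as required.

in0=0 in1=0 in2=1 in3=0 in4=1 in5=1 in6=1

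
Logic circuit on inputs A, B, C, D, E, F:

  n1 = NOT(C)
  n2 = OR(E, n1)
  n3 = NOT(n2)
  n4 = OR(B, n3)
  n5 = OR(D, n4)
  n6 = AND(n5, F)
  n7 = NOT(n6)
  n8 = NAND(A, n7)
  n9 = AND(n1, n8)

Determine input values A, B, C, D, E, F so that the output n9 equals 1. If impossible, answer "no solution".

n9 = AND(n1, n8) must be 1, so both n1 = 1 and n8 = 1.
n1 = NOT(C) must be 1, so C = 0.
n8 = NAND(A, n7) must be 1, so at least one of A, n7 is 0.
Check with A=0 B=0 C=0 D=0 E=0 F=1:
n1 = NOT(C) = NOT 0 = 1
n2 = OR(E, n1) = OR(0, 1) = 1
n3 = NOT(n2) = NOT 1 = 0
n4 = OR(B, n3) = OR(0, 0) = 0
n5 = OR(D, n4) = OR(0, 0) = 0
n6 = AND(n5, F) = AND(0, 1) = 0
n7 = NOT(n6) = NOT 0 = 1
n8 = NAND(A, n7) = NAND(0, 1) = 1
n9 = AND(n1, n8) = AND(1, 1) = 1
So n9 = 1 as required.

A=0 B=0 C=0 D=0 E=0 F=1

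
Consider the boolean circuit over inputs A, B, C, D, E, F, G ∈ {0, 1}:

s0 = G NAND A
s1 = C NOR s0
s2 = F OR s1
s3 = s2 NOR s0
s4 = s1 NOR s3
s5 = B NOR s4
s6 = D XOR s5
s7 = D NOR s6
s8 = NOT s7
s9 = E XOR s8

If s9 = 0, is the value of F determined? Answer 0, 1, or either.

Both values of F occur among assignments with s9 = 0:
  F=0: A=0, B=0, C=0, D=0, E=0, F=0, G=0
  F=1: A=0, B=0, C=0, D=0, E=0, F=1, G=0

either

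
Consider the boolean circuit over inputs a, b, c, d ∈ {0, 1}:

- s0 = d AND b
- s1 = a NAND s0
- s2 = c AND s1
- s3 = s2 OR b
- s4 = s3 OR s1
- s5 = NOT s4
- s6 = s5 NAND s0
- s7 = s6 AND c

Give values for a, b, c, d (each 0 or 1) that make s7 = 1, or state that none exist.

a=1, b=1, c=1, d=0

s7 = s6 AND c must be 1, so both s6 = 1 and c = 1.
s6 = s5 NAND s0 must be 1, so at least one of s5, s0 is 0.
Check with a=1, b=1, c=1, d=0:
s0 = d AND b = 0 AND 1 = 0
s1 = a NAND s0 = 1 NAND 0 = 1
s2 = c AND s1 = 1 AND 1 = 1
s3 = s2 OR b = 1 OR 1 = 1
s4 = s3 OR s1 = 1 OR 1 = 1
s5 = NOT s4 = NOT 1 = 0
s6 = s5 NAND s0 = 0 NAND 0 = 1
s7 = s6 AND c = 1 AND 1 = 1
So s7 = 1 as required.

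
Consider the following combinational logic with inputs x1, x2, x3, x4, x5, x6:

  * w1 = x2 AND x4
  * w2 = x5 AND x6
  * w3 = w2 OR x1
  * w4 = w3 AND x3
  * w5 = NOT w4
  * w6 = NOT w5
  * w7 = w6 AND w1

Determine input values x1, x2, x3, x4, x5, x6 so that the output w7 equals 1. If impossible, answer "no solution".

x1=0 x2=1 x3=1 x4=1 x5=1 x6=1

w7 = w6 AND w1 must be 1, so both w6 = 1 and w1 = 1.
Check with x1=0 x2=1 x3=1 x4=1 x5=1 x6=1:
w1 = x2 AND x4 = 1 AND 1 = 1
w2 = x5 AND x6 = 1 AND 1 = 1
w3 = w2 OR x1 = 1 OR 0 = 1
w4 = w3 AND x3 = 1 AND 1 = 1
w5 = NOT w4 = NOT 1 = 0
w6 = NOT w5 = NOT 0 = 1
w7 = w6 AND w1 = 1 AND 1 = 1
So w7 = 1 as required.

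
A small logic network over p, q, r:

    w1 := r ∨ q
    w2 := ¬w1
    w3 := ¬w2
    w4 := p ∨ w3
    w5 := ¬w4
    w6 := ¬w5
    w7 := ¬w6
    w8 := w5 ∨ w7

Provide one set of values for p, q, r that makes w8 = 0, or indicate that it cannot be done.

p=0, q=1, r=0

Check with p=0, q=1, r=0:
w1 = r ∨ q = 0 ∨ 1 = 1
w2 = ¬w1 = ¬1 = 0
w3 = ¬w2 = ¬0 = 1
w4 = p ∨ w3 = 0 ∨ 1 = 1
w5 = ¬w4 = ¬1 = 0
w6 = ¬w5 = ¬0 = 1
w7 = ¬w6 = ¬1 = 0
w8 = w5 ∨ w7 = 0 ∨ 0 = 0
So w8 = 0 as required.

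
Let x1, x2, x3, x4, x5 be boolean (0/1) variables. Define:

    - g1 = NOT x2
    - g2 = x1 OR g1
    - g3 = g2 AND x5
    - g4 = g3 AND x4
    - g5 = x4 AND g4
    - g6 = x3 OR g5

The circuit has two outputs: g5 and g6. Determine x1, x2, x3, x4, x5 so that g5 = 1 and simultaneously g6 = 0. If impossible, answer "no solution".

Across all 32 input combinations, none give both g5 = 1 and g6 = 0.

no solution exists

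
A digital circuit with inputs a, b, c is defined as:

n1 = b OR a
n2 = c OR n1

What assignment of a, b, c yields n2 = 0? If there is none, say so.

a=0, b=0, c=0

Check with a=0, b=0, c=0:
n1 = b OR a = 0 OR 0 = 0
n2 = c OR n1 = 0 OR 0 = 0
So n2 = 0 as required.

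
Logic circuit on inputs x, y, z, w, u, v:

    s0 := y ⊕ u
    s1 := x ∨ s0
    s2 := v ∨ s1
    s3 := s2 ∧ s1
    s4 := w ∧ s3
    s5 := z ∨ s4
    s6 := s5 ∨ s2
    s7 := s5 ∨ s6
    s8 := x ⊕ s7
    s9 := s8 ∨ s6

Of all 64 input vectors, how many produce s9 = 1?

s9 = s8 ∨ s6 must be 1, so at least one of s8, s6 is 1.
Enumerating the 64 input combinations, 60 give s9 = 1 and 4 give s9 = 0.

60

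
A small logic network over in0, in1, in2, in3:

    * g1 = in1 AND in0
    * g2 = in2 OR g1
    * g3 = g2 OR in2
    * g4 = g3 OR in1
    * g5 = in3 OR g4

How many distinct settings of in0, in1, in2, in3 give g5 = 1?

14

g5 = in3 OR g4 must be 1, so at least one of in3, g4 is 1.
Enumerating the 16 input combinations, 14 give g5 = 1 and 2 give g5 = 0.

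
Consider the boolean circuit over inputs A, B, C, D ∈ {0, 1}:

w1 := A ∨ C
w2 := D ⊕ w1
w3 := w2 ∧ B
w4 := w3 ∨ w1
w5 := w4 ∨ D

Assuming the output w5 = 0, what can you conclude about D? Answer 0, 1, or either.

0

w5 = w4 ∨ D must be 0, so both w4 = 0 and D = 0.
w4 = w3 ∨ w1 must be 0, so both w3 = 0 and w1 = 0.
w3 = w2 ∧ B must be 0, so at least one of w2, B is 0.
Every assignment with w5 = 0 has D = 0; there are 2 such assignment(s).
  A=0, B=0, C=0, D=0
  A=0, B=1, C=0, D=0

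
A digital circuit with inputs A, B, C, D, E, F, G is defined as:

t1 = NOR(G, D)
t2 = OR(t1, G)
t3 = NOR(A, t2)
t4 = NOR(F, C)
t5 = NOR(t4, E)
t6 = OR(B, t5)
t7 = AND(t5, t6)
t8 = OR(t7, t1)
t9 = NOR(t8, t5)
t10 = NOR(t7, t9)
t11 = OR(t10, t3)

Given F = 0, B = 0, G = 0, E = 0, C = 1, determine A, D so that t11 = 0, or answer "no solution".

A=1, D=0

Check with F = 0, B = 0, G = 0, E = 0, C = 1 and A=1, D=0:
t1 = NOR(G, D) = NOR(0, 0) = 1
t2 = OR(t1, G) = OR(1, 0) = 1
t3 = NOR(A, t2) = NOR(1, 1) = 0
t4 = NOR(F, C) = NOR(0, 1) = 0
t5 = NOR(t4, E) = NOR(0, 0) = 1
t6 = OR(B, t5) = OR(0, 1) = 1
t7 = AND(t5, t6) = AND(1, 1) = 1
t8 = OR(t7, t1) = OR(1, 1) = 1
t9 = NOR(t8, t5) = NOR(1, 1) = 0
t10 = NOR(t7, t9) = NOR(1, 0) = 0
t11 = OR(t10, t3) = OR(0, 0) = 0
So t11 = 0.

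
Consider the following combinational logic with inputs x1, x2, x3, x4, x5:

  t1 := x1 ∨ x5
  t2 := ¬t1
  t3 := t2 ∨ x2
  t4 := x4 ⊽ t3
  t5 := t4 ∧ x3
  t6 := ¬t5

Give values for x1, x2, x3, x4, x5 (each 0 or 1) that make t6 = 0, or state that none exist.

x1=1, x2=0, x3=1, x4=0, x5=0

Check with x1=1, x2=0, x3=1, x4=0, x5=0:
t1 = x1 ∨ x5 = 1 ∨ 0 = 1
t2 = ¬t1 = ¬1 = 0
t3 = t2 ∨ x2 = 0 ∨ 0 = 0
t4 = x4 ⊽ t3 = 0 ⊽ 0 = 1
t5 = t4 ∧ x3 = 1 ∧ 1 = 1
t6 = ¬t5 = ¬1 = 0
So t6 = 0 as required.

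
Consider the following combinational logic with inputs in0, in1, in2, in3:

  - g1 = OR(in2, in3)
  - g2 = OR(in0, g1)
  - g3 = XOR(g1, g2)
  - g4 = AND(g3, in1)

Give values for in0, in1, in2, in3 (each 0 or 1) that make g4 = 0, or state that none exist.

in0=1, in1=1, in2=1, in3=0

g4 = AND(g3, in1) must be 0, so at least one of g3, in1 is 0.
Check with in0=1, in1=1, in2=1, in3=0:
g1 = OR(in2, in3) = OR(1, 0) = 1
g2 = OR(in0, g1) = OR(1, 1) = 1
g3 = XOR(g1, g2) = XOR(1, 1) = 0
g4 = AND(g3, in1) = AND(0, 1) = 0
So g4 = 0 as required.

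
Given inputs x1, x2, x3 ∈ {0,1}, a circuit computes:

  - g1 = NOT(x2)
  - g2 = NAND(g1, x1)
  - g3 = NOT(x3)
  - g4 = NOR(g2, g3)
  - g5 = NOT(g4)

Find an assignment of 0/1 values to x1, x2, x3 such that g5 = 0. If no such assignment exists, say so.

g5 = NOT(g4) must be 0, so g4 = 1.
g4 = NOR(g2, g3) must be 1, so both g2 = 0 and g3 = 0.
g2 = NAND(g1, x1) must be 0, so both g1 = 1 and x1 = 1.
Check with x1=1, x2=0, x3=1:
g1 = NOT(x2) = NOT 0 = 1
g2 = NAND(g1, x1) = NAND(1, 1) = 0
g3 = NOT(x3) = NOT 1 = 0
g4 = NOR(g2, g3) = NOR(0, 0) = 1
g5 = NOT(g4) = NOT 1 = 0
So g5 = 0 as required.

x1=1, x2=0, x3=1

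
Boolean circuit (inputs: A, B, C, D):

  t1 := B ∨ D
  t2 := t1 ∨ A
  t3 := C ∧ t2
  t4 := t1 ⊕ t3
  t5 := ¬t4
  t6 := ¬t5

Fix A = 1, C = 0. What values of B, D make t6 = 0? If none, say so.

B=0, D=0

t6 = ¬t5 must be 0, so t5 = 1.
Check with A = 1, C = 0 and B=0, D=0:
t1 = B ∨ D = 0 ∨ 0 = 0
t2 = t1 ∨ A = 0 ∨ 1 = 1
t3 = C ∧ t2 = 0 ∧ 1 = 0
t4 = t1 ⊕ t3 = 0 ⊕ 0 = 0
t5 = ¬t4 = ¬0 = 1
t6 = ¬t5 = ¬1 = 0
So t6 = 0.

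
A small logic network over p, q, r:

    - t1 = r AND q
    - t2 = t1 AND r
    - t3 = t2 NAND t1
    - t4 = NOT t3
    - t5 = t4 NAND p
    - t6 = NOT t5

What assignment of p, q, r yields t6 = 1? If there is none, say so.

p=1, q=1, r=1

Check with p=1, q=1, r=1:
t1 = r AND q = 1 AND 1 = 1
t2 = t1 AND r = 1 AND 1 = 1
t3 = t2 NAND t1 = 1 NAND 1 = 0
t4 = NOT t3 = NOT 0 = 1
t5 = t4 NAND p = 1 NAND 1 = 0
t6 = NOT t5 = NOT 0 = 1
So t6 = 1 as required.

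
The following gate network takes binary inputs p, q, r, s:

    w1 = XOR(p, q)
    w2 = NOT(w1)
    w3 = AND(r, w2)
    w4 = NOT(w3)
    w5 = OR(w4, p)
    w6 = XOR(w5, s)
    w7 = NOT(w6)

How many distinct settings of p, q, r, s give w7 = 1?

8

w7 = NOT(w6) must be 1, so w6 = 0.
w6 = XOR(w5, s) must be 0, so w5 and s are equal.
Enumerating the 16 input combinations, 8 give w7 = 1 and 8 give w7 = 0.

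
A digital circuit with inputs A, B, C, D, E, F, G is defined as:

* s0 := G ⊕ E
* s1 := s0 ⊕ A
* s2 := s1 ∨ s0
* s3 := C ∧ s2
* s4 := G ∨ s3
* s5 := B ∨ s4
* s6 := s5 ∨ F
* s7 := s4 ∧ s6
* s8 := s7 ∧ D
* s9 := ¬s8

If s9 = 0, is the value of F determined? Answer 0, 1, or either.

either

Both values of F occur among assignments with s9 = 0:
  F=0: A=0, B=0, C=0, D=1, E=0, F=0, G=1
  F=1: A=0, B=0, C=0, D=1, E=0, F=1, G=1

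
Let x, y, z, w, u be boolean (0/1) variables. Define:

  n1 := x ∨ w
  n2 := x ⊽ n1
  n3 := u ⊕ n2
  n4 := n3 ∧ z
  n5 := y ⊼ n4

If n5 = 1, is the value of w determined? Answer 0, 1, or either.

either

Both values of w occur among assignments with n5 = 1:
  w=0: x=0, y=0, z=0, w=0, u=0
  w=1: x=0, y=0, z=0, w=1, u=0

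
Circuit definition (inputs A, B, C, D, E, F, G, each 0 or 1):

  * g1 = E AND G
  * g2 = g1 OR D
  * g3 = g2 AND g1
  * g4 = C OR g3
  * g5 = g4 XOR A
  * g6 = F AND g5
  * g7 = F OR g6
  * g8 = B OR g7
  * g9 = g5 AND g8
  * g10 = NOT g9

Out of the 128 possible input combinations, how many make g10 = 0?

48

g10 = NOT g9 must be 0, so g9 = 1.
g9 = g5 AND g8 must be 1, so both g5 = 1 and g8 = 1.
Enumerating the 128 input combinations, 48 give g10 = 0 and 80 give g10 = 1.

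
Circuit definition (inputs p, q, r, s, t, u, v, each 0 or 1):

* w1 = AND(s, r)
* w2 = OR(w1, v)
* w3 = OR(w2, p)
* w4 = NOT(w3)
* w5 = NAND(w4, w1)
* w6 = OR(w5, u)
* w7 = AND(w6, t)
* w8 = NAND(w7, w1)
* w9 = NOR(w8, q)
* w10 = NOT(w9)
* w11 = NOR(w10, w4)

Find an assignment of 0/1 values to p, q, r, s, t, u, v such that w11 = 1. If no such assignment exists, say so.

w11 = NOR(w10, w4) must be 1, so both w10 = 0 and w4 = 0.
w10 = NOT(w9) must be 0, so w9 = 1.
Check with p=0, q=0, r=1, s=1, t=1, u=1, v=0:
w1 = AND(s, r) = AND(1, 1) = 1
w2 = OR(w1, v) = OR(1, 0) = 1
w3 = OR(w2, p) = OR(1, 0) = 1
w4 = NOT(w3) = NOT 1 = 0
w5 = NAND(w4, w1) = NAND(0, 1) = 1
w6 = OR(w5, u) = OR(1, 1) = 1
w7 = AND(w6, t) = AND(1, 1) = 1
w8 = NAND(w7, w1) = NAND(1, 1) = 0
w9 = NOR(w8, q) = NOR(0, 0) = 1
w10 = NOT(w9) = NOT 1 = 0
w11 = NOR(w10, w4) = NOR(0, 0) = 1
So w11 = 1 as required.

p=0, q=0, r=1, s=1, t=1, u=1, v=0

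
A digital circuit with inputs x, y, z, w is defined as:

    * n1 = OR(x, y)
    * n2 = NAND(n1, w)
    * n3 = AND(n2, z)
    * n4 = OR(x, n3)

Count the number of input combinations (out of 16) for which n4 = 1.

11

n4 = OR(x, n3) must be 1, so at least one of x, n3 is 1.
Enumerating the 16 input combinations, 11 give n4 = 1 and 5 give n4 = 0.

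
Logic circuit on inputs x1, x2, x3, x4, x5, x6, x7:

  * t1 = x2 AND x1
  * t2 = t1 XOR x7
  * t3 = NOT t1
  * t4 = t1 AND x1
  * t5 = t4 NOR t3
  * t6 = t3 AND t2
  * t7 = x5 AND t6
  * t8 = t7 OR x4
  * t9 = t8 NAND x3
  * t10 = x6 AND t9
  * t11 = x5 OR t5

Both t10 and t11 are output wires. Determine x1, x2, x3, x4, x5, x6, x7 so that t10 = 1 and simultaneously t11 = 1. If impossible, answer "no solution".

x1=1, x2=0, x3=1, x4=0, x5=1, x6=1, x7=0

Check with x1=1, x2=0, x3=1, x4=0, x5=1, x6=1, x7=0:
t1 = x2 AND x1 = 0 AND 1 = 0
t2 = t1 XOR x7 = 0 XOR 0 = 0
t3 = NOT t1 = NOT 0 = 1
t4 = t1 AND x1 = 0 AND 1 = 0
t5 = t4 NOR t3 = 0 NOR 1 = 0
t6 = t3 AND t2 = 1 AND 0 = 0
t7 = x5 AND t6 = 1 AND 0 = 0
t8 = t7 OR x4 = 0 OR 0 = 0
t9 = t8 NAND x3 = 0 NAND 1 = 1
t10 = x6 AND t9 = 1 AND 1 = 1
t11 = x5 OR t5 = 1 OR 0 = 1
So t10 = 1 and t11 = 1.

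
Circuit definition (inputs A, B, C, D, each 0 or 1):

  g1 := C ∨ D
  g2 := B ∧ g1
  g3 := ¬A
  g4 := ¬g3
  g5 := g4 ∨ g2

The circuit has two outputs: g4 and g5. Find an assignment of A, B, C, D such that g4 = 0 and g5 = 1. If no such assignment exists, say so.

A=0, B=1, C=1, D=0

Check with A=0, B=1, C=1, D=0:
g1 = C ∨ D = 1 ∨ 0 = 1
g2 = B ∧ g1 = 1 ∧ 1 = 1
g3 = ¬A = ¬0 = 1
g4 = ¬g3 = ¬1 = 0
g5 = g4 ∨ g2 = 0 ∨ 1 = 1
So g4 = 0 and g5 = 1.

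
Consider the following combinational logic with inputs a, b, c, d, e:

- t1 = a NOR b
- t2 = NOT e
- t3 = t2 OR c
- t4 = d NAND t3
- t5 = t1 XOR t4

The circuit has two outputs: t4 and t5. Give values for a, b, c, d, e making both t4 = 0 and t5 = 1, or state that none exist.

a=0, b=0, c=1, d=1, e=0

Check with a=0, b=0, c=1, d=1, e=0:
t1 = a NOR b = 0 NOR 0 = 1
t2 = NOT e = NOT 0 = 1
t3 = t2 OR c = 1 OR 1 = 1
t4 = d NAND t3 = 1 NAND 1 = 0
t5 = t1 XOR t4 = 1 XOR 0 = 1
So t4 = 0 and t5 = 1.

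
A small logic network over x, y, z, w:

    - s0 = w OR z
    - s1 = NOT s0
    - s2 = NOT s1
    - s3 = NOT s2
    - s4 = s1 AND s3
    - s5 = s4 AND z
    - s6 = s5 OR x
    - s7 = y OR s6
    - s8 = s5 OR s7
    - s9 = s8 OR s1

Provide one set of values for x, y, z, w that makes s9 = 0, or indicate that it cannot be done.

x=0, y=0, z=1, w=1

s9 = s8 OR s1 must be 0, so both s8 = 0 and s1 = 0.
s8 = s5 OR s7 must be 0, so both s5 = 0 and s7 = 0.
s1 = NOT s0 must be 0, so s0 = 1.
Check with x=0, y=0, z=1, w=1:
s0 = w OR z = 1 OR 1 = 1
s1 = NOT s0 = NOT 1 = 0
s2 = NOT s1 = NOT 0 = 1
s3 = NOT s2 = NOT 1 = 0
s4 = s1 AND s3 = 0 AND 0 = 0
s5 = s4 AND z = 0 AND 1 = 0
s6 = s5 OR x = 0 OR 0 = 0
s7 = y OR s6 = 0 OR 0 = 0
s8 = s5 OR s7 = 0 OR 0 = 0
s9 = s8 OR s1 = 0 OR 0 = 0
So s9 = 0 as required.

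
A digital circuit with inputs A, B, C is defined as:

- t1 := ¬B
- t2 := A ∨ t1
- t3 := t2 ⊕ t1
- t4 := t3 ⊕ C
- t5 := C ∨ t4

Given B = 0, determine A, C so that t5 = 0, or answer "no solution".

A=0 C=0

t5 = C ∨ t4 must be 0, so both C = 0 and t4 = 0.
Check with B = 0 and A=0, C=0:
t1 = ¬B = ¬0 = 1
t2 = A ∨ t1 = 0 ∨ 1 = 1
t3 = t2 ⊕ t1 = 1 ⊕ 1 = 0
t4 = t3 ⊕ C = 0 ⊕ 0 = 0
t5 = C ∨ t4 = 0 ∨ 0 = 0
So t5 = 0.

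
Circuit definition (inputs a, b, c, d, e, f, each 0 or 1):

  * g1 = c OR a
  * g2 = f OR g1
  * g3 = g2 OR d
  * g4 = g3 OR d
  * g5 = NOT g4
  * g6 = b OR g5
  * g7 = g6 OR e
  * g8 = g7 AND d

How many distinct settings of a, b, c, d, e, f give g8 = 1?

g8 = g7 AND d must be 1, so both g7 = 1 and d = 1.
g7 = g6 OR e must be 1, so at least one of g6, e is 1.
Enumerating the 64 input combinations, 24 give g8 = 1 and 40 give g8 = 0.

24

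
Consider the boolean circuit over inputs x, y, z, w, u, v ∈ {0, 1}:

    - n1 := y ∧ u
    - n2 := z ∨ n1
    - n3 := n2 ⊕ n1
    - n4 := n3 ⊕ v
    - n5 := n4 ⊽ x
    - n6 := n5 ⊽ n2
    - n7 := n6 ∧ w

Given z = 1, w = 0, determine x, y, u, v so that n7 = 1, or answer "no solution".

no solution exists

With z = 1, w = 0 fixed, none of the 16 settings of x, y, u, v give n7 = 1.
For example, with x=0, y=1, u=0, v=0:
n1 = y ∧ u = 1 ∧ 0 = 0
n2 = z ∨ n1 = 1 ∨ 0 = 1
n3 = n2 ⊕ n1 = 1 ⊕ 0 = 1
n4 = n3 ⊕ v = 1 ⊕ 0 = 1
n5 = n4 ⊽ x = 1 ⊽ 0 = 0
n6 = n5 ⊽ n2 = 0 ⊽ 1 = 0
n7 = n6 ∧ w = 0 ∧ 0 = 0
giving n7 = 0 ≠ 1.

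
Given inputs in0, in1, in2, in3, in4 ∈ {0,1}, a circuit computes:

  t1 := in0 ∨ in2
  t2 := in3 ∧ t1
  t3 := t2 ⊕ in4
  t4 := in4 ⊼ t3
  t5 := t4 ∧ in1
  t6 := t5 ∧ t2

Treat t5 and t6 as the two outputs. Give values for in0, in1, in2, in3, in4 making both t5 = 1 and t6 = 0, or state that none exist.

in0=0, in1=1, in2=1, in3=0, in4=0

Check with in0=0, in1=1, in2=1, in3=0, in4=0:
t1 = in0 ∨ in2 = 0 ∨ 1 = 1
t2 = in3 ∧ t1 = 0 ∧ 1 = 0
t3 = t2 ⊕ in4 = 0 ⊕ 0 = 0
t4 = in4 ⊼ t3 = 0 ⊼ 0 = 1
t5 = t4 ∧ in1 = 1 ∧ 1 = 1
t6 = t5 ∧ t2 = 1 ∧ 0 = 0
So t5 = 1 and t6 = 0.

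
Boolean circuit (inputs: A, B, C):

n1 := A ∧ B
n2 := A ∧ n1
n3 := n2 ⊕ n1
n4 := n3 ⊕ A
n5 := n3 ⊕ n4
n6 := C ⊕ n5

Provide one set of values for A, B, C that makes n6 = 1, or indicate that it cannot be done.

A=0, B=1, C=1

n6 = C ⊕ n5 must be 1, so C and n5 differ.
Check with A=0, B=1, C=1:
n1 = A ∧ B = 0 ∧ 1 = 0
n2 = A ∧ n1 = 0 ∧ 0 = 0
n3 = n2 ⊕ n1 = 0 ⊕ 0 = 0
n4 = n3 ⊕ A = 0 ⊕ 0 = 0
n5 = n3 ⊕ n4 = 0 ⊕ 0 = 0
n6 = C ⊕ n5 = 1 ⊕ 0 = 1
So n6 = 1 as required.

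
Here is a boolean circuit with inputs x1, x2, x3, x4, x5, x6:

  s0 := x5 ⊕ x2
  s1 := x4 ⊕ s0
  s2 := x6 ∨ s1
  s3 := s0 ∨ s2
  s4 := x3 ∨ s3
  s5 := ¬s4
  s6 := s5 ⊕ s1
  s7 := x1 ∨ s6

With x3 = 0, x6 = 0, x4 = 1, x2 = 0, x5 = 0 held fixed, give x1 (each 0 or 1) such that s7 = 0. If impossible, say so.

no solution exists

With x3 = 0, x6 = 0, x4 = 1, x2 = 0, x5 = 0 fixed, none of the 2 settings of x1 give s7 = 0.
For example, with x1=0:
s0 = x5 ⊕ x2 = 0 ⊕ 0 = 0
s1 = x4 ⊕ s0 = 1 ⊕ 0 = 1
s2 = x6 ∨ s1 = 0 ∨ 1 = 1
s3 = s0 ∨ s2 = 0 ∨ 1 = 1
s4 = x3 ∨ s3 = 0 ∨ 1 = 1
s5 = ¬s4 = ¬1 = 0
s6 = s5 ⊕ s1 = 0 ⊕ 1 = 1
s7 = x1 ∨ s6 = 0 ∨ 1 = 1
giving s7 = 1 ≠ 0.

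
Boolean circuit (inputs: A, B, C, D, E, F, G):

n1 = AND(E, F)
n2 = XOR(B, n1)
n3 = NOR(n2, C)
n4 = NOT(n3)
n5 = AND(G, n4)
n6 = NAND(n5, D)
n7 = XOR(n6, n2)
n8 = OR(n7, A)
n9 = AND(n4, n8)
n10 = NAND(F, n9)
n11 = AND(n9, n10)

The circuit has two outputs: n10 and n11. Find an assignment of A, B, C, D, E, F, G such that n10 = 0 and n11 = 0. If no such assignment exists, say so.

A=1, B=1, C=1, D=1, E=1, F=1, G=0

Check with A=1, B=1, C=1, D=1, E=1, F=1, G=0:
n1 = AND(E, F) = AND(1, 1) = 1
n2 = XOR(B, n1) = XOR(1, 1) = 0
n3 = NOR(n2, C) = NOR(0, 1) = 0
n4 = NOT(n3) = NOT 0 = 1
n5 = AND(G, n4) = AND(0, 1) = 0
n6 = NAND(n5, D) = NAND(0, 1) = 1
n7 = XOR(n6, n2) = XOR(1, 0) = 1
n8 = OR(n7, A) = OR(1, 1) = 1
n9 = AND(n4, n8) = AND(1, 1) = 1
n10 = NAND(F, n9) = NAND(1, 1) = 0
n11 = AND(n9, n10) = AND(1, 0) = 0
So n10 = 0 and n11 = 0.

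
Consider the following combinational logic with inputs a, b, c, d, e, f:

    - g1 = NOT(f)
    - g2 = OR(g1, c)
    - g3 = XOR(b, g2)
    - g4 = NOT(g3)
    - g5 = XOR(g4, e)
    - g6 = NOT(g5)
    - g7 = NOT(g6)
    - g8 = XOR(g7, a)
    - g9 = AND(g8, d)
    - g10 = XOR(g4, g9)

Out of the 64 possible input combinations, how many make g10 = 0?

g10 = XOR(g4, g9) must be 0, so g4 and g9 are equal.
Enumerating the 64 input combinations, 32 give g10 = 0 and 32 give g10 = 1.

32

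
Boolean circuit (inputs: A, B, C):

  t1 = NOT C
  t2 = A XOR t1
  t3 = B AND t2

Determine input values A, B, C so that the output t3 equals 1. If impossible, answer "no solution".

A=0, B=1, C=0

t3 = B AND t2 must be 1, so both B = 1 and t2 = 1.
t2 = A XOR t1 must be 1, so A and t1 differ.
Check with A=0, B=1, C=0:
t1 = NOT C = NOT 0 = 1
t2 = A XOR t1 = 0 XOR 1 = 1
t3 = B AND t2 = 1 AND 1 = 1
So t3 = 1 as required.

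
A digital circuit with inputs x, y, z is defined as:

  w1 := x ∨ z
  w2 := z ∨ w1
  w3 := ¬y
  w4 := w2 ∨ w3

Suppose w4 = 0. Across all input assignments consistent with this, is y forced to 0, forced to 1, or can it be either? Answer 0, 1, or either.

1

w4 = w2 ∨ w3 must be 0, so both w2 = 0 and w3 = 0.
Every assignment with w4 = 0 has y = 1; there are 1 such assignment(s).
  x=0, y=1, z=0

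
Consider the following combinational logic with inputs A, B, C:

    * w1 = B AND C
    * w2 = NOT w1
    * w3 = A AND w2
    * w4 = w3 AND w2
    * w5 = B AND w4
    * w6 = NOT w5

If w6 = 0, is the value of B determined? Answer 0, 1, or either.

1

w6 = NOT w5 must be 0, so w5 = 1.
Every assignment with w6 = 0 has B = 1; there are 1 such assignment(s).
  A=1, B=1, C=0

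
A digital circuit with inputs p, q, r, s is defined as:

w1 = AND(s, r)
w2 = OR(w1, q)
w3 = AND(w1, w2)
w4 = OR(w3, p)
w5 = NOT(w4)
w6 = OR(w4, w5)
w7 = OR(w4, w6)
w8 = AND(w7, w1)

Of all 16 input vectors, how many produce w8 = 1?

4

w8 = AND(w7, w1) must be 1, so both w7 = 1 and w1 = 1.
w7 = OR(w4, w6) must be 1, so at least one of w4, w6 is 1.
w1 = AND(s, r) must be 1, so both s = 1 and r = 1.
Satisfying assignments:
  p=0, q=0, r=1, s=1
  p=0, q=1, r=1, s=1
  p=1, q=0, r=1, s=1
  p=1, q=1, r=1, s=1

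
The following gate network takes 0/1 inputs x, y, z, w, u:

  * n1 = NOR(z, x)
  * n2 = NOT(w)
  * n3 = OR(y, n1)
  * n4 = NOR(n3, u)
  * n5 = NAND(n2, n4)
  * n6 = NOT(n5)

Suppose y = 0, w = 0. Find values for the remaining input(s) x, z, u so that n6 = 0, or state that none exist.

Check with y = 0, w = 0 and x=1, z=1, u=1:
n1 = NOR(z, x) = NOR(1, 1) = 0
n2 = NOT(w) = NOT 0 = 1
n3 = OR(y, n1) = OR(0, 0) = 0
n4 = NOR(n3, u) = NOR(0, 1) = 0
n5 = NAND(n2, n4) = NAND(1, 0) = 1
n6 = NOT(n5) = NOT 1 = 0
So n6 = 0.

x=1, z=1, u=1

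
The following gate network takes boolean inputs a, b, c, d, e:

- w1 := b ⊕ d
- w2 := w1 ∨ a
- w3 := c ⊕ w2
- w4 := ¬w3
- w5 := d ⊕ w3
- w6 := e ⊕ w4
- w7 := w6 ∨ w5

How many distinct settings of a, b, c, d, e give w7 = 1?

w7 = w6 ∨ w5 must be 1, so at least one of w6, w5 is 1.
Enumerating the 32 input combinations, 24 give w7 = 1 and 8 give w7 = 0.

24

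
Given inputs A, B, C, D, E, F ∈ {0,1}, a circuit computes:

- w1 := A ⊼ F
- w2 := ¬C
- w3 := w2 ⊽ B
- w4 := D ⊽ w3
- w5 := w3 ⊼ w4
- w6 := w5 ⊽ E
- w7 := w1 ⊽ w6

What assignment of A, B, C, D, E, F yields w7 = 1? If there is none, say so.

Check with A=1, B=1, C=0, D=1, E=1, F=1:
w1 = A ⊼ F = 1 ⊼ 1 = 0
w2 = ¬C = ¬0 = 1
w3 = w2 ⊽ B = 1 ⊽ 1 = 0
w4 = D ⊽ w3 = 1 ⊽ 0 = 0
w5 = w3 ⊼ w4 = 0 ⊼ 0 = 1
w6 = w5 ⊽ E = 1 ⊽ 1 = 0
w7 = w1 ⊽ w6 = 0 ⊽ 0 = 1
So w7 = 1 as required.

A=1, B=1, C=0, D=1, E=1, F=1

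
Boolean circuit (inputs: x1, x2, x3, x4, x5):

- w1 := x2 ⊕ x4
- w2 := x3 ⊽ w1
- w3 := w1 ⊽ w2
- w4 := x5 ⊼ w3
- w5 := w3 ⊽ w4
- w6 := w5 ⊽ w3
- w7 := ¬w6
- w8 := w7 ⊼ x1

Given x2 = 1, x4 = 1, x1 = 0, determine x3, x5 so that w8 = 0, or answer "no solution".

With x2 = 1, x4 = 1, x1 = 0 fixed, none of the 4 settings of x3, x5 give w8 = 0.
For example, with x3=1, x5=1:
w1 = x2 ⊕ x4 = 1 ⊕ 1 = 0
w2 = x3 ⊽ w1 = 1 ⊽ 0 = 0
w3 = w1 ⊽ w2 = 0 ⊽ 0 = 1
w4 = x5 ⊼ w3 = 1 ⊼ 1 = 0
w5 = w3 ⊽ w4 = 1 ⊽ 0 = 0
w6 = w5 ⊽ w3 = 0 ⊽ 1 = 0
w7 = ¬w6 = ¬0 = 1
w8 = w7 ⊼ x1 = 1 ⊼ 0 = 1
giving w8 = 1 ≠ 0.

no solution exists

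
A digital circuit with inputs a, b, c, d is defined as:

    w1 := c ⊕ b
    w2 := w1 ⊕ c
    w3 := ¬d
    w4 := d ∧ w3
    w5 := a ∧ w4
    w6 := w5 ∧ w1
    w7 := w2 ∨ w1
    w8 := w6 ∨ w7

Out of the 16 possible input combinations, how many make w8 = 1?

12

w8 = w6 ∨ w7 must be 1, so at least one of w6, w7 is 1.
Enumerating the 16 input combinations, 12 give w8 = 1 and 4 give w8 = 0.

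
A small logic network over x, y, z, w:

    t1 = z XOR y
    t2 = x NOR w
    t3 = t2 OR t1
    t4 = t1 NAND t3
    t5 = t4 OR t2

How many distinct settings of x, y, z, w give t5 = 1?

t5 = t4 OR t2 must be 1, so at least one of t4, t2 is 1.
Enumerating the 16 input combinations, 10 give t5 = 1 and 6 give t5 = 0.

10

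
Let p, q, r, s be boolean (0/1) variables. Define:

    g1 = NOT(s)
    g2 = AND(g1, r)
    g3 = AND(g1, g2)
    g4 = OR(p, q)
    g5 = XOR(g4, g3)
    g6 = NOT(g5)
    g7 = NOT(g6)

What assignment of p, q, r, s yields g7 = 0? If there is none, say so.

p=1, q=1, r=1, s=0

g7 = NOT(g6) must be 0, so g6 = 1.
Check with p=1, q=1, r=1, s=0:
g1 = NOT(s) = NOT 0 = 1
g2 = AND(g1, r) = AND(1, 1) = 1
g3 = AND(g1, g2) = AND(1, 1) = 1
g4 = OR(p, q) = OR(1, 1) = 1
g5 = XOR(g4, g3) = XOR(1, 1) = 0
g6 = NOT(g5) = NOT 0 = 1
g7 = NOT(g6) = NOT 1 = 0
So g7 = 0 as required.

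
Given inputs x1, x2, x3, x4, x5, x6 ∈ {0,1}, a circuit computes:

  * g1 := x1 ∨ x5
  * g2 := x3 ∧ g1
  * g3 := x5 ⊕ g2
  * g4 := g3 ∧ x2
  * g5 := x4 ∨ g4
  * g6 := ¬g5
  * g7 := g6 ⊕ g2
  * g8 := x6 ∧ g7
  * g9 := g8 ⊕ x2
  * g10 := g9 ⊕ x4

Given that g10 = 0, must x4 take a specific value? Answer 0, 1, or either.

either

Both values of x4 occur among assignments with g10 = 0:
  x4=0: x1=0, x2=0, x3=0, x4=0, x5=0, x6=0
  x4=1: x1=0, x2=0, x3=1, x4=1, x5=1, x6=1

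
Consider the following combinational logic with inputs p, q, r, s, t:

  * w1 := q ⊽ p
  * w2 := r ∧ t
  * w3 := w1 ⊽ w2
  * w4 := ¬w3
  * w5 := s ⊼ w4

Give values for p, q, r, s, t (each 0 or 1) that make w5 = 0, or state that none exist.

Check with p=0, q=0, r=1, s=1, t=1:
w1 = q ⊽ p = 0 ⊽ 0 = 1
w2 = r ∧ t = 1 ∧ 1 = 1
w3 = w1 ⊽ w2 = 1 ⊽ 1 = 0
w4 = ¬w3 = ¬0 = 1
w5 = s ⊼ w4 = 1 ⊼ 1 = 0
So w5 = 0 as required.

p=0, q=0, r=1, s=1, t=1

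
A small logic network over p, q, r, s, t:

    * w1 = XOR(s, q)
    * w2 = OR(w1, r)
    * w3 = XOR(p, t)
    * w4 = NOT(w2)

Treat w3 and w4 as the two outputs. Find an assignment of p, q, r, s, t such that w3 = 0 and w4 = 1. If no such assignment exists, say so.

p=1, q=0, r=0, s=0, t=1

Check with p=1, q=0, r=0, s=0, t=1:
w1 = XOR(s, q) = XOR(0, 0) = 0
w2 = OR(w1, r) = OR(0, 0) = 0
w3 = XOR(p, t) = XOR(1, 1) = 0
w4 = NOT(w2) = NOT 0 = 1
So w3 = 0 and w4 = 1.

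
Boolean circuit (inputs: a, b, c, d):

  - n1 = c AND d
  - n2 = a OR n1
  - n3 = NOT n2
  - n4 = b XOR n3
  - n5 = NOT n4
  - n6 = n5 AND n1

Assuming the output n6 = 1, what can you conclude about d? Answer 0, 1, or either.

1

n6 = n5 AND n1 must be 1, so both n5 = 1 and n1 = 1.
n5 = NOT n4 must be 1, so n4 = 0.
n1 = c AND d must be 1, so both c = 1 and d = 1.
Every assignment with n6 = 1 has d = 1; there are 2 such assignment(s).
  a=0, b=0, c=1, d=1
  a=1, b=0, c=1, d=1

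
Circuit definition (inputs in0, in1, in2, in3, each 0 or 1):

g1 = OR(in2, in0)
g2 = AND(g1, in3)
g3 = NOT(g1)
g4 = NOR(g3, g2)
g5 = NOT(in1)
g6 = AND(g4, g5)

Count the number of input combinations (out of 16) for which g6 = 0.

g6 = AND(g4, g5) must be 0, so at least one of g4, g5 is 0.
Enumerating the 16 input combinations, 13 give g6 = 0 and 3 give g6 = 1.

13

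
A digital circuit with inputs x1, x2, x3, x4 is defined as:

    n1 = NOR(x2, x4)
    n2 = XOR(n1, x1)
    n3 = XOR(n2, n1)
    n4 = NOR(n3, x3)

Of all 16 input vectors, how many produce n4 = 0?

12

n4 = NOR(n3, x3) must be 0, so at least one of n3, x3 is 1.
Enumerating the 16 input combinations, 12 give n4 = 0 and 4 give n4 = 1.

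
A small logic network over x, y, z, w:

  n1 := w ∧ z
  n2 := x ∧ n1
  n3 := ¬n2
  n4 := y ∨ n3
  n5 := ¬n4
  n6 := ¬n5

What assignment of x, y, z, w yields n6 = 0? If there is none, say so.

n6 = ¬n5 must be 0, so n5 = 1.
Check with x=1, y=0, z=1, w=1:
n1 = w ∧ z = 1 ∧ 1 = 1
n2 = x ∧ n1 = 1 ∧ 1 = 1
n3 = ¬n2 = ¬1 = 0
n4 = y ∨ n3 = 0 ∨ 0 = 0
n5 = ¬n4 = ¬0 = 1
n6 = ¬n5 = ¬1 = 0
So n6 = 0 as required.

x=1, y=0, z=1, w=1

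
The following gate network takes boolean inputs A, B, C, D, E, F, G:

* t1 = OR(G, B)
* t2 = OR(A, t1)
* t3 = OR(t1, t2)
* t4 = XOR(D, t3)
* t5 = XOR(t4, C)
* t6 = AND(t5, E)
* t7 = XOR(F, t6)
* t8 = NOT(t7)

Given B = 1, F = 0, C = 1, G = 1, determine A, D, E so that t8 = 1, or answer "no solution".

A=1, D=0, E=0

t8 = NOT(t7) must be 1, so t7 = 0.
Check with B = 1, F = 0, C = 1, G = 1 and A=1, D=0, E=0:
t1 = OR(G, B) = OR(1, 1) = 1
t2 = OR(A, t1) = OR(1, 1) = 1
t3 = OR(t1, t2) = OR(1, 1) = 1
t4 = XOR(D, t3) = XOR(0, 1) = 1
t5 = XOR(t4, C) = XOR(1, 1) = 0
t6 = AND(t5, E) = AND(0, 0) = 0
t7 = XOR(F, t6) = XOR(0, 0) = 0
t8 = NOT(t7) = NOT 0 = 1
So t8 = 1.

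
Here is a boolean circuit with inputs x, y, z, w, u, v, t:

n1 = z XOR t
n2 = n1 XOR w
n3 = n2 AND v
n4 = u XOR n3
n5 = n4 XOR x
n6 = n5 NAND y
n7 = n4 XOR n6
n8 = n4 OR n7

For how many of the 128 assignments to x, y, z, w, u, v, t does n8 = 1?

n8 = n4 OR n7 must be 1, so at least one of n4, n7 is 1.
Enumerating the 128 input combinations, 112 give n8 = 1 and 16 give n8 = 0.

112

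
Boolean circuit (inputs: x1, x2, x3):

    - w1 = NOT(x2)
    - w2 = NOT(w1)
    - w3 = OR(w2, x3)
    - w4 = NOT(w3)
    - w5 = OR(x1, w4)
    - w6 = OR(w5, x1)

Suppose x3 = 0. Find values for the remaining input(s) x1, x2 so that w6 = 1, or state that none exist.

x1=0, x2=0

w6 = OR(w5, x1) must be 1, so at least one of w5, x1 is 1.
Check with x3 = 0 and x1=0, x2=0:
w1 = NOT(x2) = NOT 0 = 1
w2 = NOT(w1) = NOT 1 = 0
w3 = OR(w2, x3) = OR(0, 0) = 0
w4 = NOT(w3) = NOT 0 = 1
w5 = OR(x1, w4) = OR(0, 1) = 1
w6 = OR(w5, x1) = OR(1, 0) = 1
So w6 = 1.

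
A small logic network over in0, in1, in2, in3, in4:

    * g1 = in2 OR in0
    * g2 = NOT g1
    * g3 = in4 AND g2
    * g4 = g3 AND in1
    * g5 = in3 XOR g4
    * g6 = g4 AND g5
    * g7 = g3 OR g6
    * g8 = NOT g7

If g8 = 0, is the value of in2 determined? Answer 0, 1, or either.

0

g8 = NOT g7 must be 0, so g7 = 1.
Every assignment with g8 = 0 has in2 = 0; there are 4 such assignment(s).
  in0=0, in1=0, in2=0, in3=0, in4=1
  in0=0, in1=0, in2=0, in3=1, in4=1
  in0=0, in1=1, in2=0, in3=0, in4=1
  in0=0, in1=1, in2=0, in3=1, in4=1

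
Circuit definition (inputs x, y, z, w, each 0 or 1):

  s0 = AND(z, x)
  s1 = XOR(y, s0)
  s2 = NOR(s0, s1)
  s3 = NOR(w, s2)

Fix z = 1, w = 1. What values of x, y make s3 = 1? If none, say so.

no solution exists

With z = 1, w = 1 fixed, none of the 4 settings of x, y give s3 = 1.
For example, with x=1, y=0:
s0 = AND(z, x) = AND(1, 1) = 1
s1 = XOR(y, s0) = XOR(0, 1) = 1
s2 = NOR(s0, s1) = NOR(1, 1) = 0
s3 = NOR(w, s2) = NOR(1, 0) = 0
giving s3 = 0 ≠ 1.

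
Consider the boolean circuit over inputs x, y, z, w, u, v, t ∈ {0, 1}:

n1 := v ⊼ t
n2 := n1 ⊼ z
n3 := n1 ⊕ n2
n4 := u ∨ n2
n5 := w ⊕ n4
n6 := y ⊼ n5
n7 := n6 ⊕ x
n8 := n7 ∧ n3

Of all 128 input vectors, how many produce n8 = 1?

n8 = n7 ∧ n3 must be 1, so both n7 = 1 and n3 = 1.
n7 = n6 ⊕ x must be 1, so n6 and x differ.
Enumerating the 128 input combinations, 40 give n8 = 1 and 88 give n8 = 0.

40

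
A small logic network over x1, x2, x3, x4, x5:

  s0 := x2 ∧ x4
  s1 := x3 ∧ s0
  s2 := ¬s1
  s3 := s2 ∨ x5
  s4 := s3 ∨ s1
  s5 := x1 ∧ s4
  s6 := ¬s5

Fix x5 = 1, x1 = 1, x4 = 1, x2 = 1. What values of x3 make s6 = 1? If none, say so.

With x5 = 1, x1 = 1, x4 = 1, x2 = 1 fixed, none of the 2 settings of x3 give s6 = 1.
For example, with x3=0:
s0 = x2 ∧ x4 = 1 ∧ 1 = 1
s1 = x3 ∧ s0 = 0 ∧ 1 = 0
s2 = ¬s1 = ¬0 = 1
s3 = s2 ∨ x5 = 1 ∨ 1 = 1
s4 = s3 ∨ s1 = 1 ∨ 0 = 1
s5 = x1 ∧ s4 = 1 ∧ 1 = 1
s6 = ¬s5 = ¬1 = 0
giving s6 = 0 ≠ 1.

no solution exists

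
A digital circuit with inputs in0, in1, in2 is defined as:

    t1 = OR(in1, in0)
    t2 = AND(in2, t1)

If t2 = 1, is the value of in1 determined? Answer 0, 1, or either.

either

Both values of in1 occur among assignments with t2 = 1:
  in1=0: in0=1, in1=0, in2=1
  in1=1: in0=0, in1=1, in2=1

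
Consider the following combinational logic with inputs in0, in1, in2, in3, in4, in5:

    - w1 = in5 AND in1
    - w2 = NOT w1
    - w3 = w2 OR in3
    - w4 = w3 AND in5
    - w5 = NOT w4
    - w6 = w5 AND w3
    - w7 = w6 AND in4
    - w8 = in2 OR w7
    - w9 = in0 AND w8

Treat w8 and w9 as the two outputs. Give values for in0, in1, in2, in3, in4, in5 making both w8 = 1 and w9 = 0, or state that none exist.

in0=0, in1=1, in2=1, in3=1, in4=1, in5=0

Check with in0=0, in1=1, in2=1, in3=1, in4=1, in5=0:
w1 = in5 AND in1 = 0 AND 1 = 0
w2 = NOT w1 = NOT 0 = 1
w3 = w2 OR in3 = 1 OR 1 = 1
w4 = w3 AND in5 = 1 AND 0 = 0
w5 = NOT w4 = NOT 0 = 1
w6 = w5 AND w3 = 1 AND 1 = 1
w7 = w6 AND in4 = 1 AND 1 = 1
w8 = in2 OR w7 = 1 OR 1 = 1
w9 = in0 AND w8 = 0 AND 1 = 0
So w8 = 1 and w9 = 0.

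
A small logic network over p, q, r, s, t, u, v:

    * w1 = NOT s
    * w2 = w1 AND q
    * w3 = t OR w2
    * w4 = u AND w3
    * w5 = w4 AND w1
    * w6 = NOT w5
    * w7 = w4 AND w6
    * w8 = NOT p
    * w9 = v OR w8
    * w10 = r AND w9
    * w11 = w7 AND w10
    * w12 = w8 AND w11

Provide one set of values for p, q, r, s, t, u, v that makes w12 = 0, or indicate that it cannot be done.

p=0, q=0, r=0, s=1, t=0, u=0, v=0

w12 = w8 AND w11 must be 0, so at least one of w8, w11 is 0.
Check with p=0, q=0, r=0, s=1, t=0, u=0, v=0:
w1 = NOT s = NOT 1 = 0
w2 = w1 AND q = 0 AND 0 = 0
w3 = t OR w2 = 0 OR 0 = 0
w4 = u AND w3 = 0 AND 0 = 0
w5 = w4 AND w1 = 0 AND 0 = 0
w6 = NOT w5 = NOT 0 = 1
w7 = w4 AND w6 = 0 AND 1 = 0
w8 = NOT p = NOT 0 = 1
w9 = v OR w8 = 0 OR 1 = 1
w10 = r AND w9 = 0 AND 1 = 0
w11 = w7 AND w10 = 0 AND 0 = 0
w12 = w8 AND w11 = 1 AND 0 = 0
So w12 = 0 as required.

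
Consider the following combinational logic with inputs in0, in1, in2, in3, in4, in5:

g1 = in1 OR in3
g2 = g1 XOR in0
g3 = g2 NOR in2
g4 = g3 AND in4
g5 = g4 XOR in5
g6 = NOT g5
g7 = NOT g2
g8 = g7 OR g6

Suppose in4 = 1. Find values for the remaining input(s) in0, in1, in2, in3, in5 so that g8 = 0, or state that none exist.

in0=0, in1=1, in2=1, in3=0, in5=1

g8 = g7 OR g6 must be 0, so both g7 = 0 and g6 = 0.
Check with in4 = 1 and in0=0, in1=1, in2=1, in3=0, in5=1:
g1 = in1 OR in3 = 1 OR 0 = 1
g2 = g1 XOR in0 = 1 XOR 0 = 1
g3 = g2 NOR in2 = 1 NOR 1 = 0
g4 = g3 AND in4 = 0 AND 1 = 0
g5 = g4 XOR in5 = 0 XOR 1 = 1
g6 = NOT g5 = NOT 1 = 0
g7 = NOT g2 = NOT 1 = 0
g8 = g7 OR g6 = 0 OR 0 = 0
So g8 = 0.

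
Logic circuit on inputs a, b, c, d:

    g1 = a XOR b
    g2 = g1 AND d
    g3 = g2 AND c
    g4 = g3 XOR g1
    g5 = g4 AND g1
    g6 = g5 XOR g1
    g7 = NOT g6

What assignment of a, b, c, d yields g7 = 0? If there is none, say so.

g7 = NOT g6 must be 0, so g6 = 1.
g6 = g5 XOR g1 must be 1, so g5 and g1 differ.
Check with a=1, b=0, c=1, d=1:
g1 = a XOR b = 1 XOR 0 = 1
g2 = g1 AND d = 1 AND 1 = 1
g3 = g2 AND c = 1 AND 1 = 1
g4 = g3 XOR g1 = 1 XOR 1 = 0
g5 = g4 AND g1 = 0 AND 1 = 0
g6 = g5 XOR g1 = 0 XOR 1 = 1
g7 = NOT g6 = NOT 1 = 0
So g7 = 0 as required.

a=1, b=0, c=1, d=1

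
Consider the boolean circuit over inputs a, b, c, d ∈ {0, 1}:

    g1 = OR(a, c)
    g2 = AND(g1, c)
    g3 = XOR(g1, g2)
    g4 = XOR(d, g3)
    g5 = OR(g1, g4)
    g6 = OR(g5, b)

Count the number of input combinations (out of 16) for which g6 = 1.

15

g6 = OR(g5, b) must be 1, so at least one of g5, b is 1.
Enumerating the 16 input combinations, 15 give g6 = 1 and 1 give g6 = 0.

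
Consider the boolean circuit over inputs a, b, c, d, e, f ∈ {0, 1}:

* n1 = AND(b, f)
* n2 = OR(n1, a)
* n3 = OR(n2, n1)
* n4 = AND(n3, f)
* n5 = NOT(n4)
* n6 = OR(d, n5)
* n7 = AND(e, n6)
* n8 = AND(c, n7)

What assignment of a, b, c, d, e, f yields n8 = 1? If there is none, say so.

a=1, b=0, c=1, d=1, e=1, f=0

n8 = AND(c, n7) must be 1, so both c = 1 and n7 = 1.
n7 = AND(e, n6) must be 1, so both e = 1 and n6 = 1.
n6 = OR(d, n5) must be 1, so at least one of d, n5 is 1.
Check with a=1, b=0, c=1, d=1, e=1, f=0:
n1 = AND(b, f) = AND(0, 0) = 0
n2 = OR(n1, a) = OR(0, 1) = 1
n3 = OR(n2, n1) = OR(1, 0) = 1
n4 = AND(n3, f) = AND(1, 0) = 0
n5 = NOT(n4) = NOT 0 = 1
n6 = OR(d, n5) = OR(1, 1) = 1
n7 = AND(e, n6) = AND(1, 1) = 1
n8 = AND(c, n7) = AND(1, 1) = 1
So n8 = 1 as required.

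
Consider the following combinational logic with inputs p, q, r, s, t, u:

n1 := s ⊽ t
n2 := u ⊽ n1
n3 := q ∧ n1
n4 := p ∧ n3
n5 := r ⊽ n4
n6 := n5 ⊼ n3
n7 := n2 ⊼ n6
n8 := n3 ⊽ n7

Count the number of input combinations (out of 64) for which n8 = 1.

24

n8 = n3 ⊽ n7 must be 1, so both n3 = 0 and n7 = 0.
n3 = q ∧ n1 must be 0, so at least one of q, n1 is 0.
Enumerating the 64 input combinations, 24 give n8 = 1 and 40 give n8 = 0.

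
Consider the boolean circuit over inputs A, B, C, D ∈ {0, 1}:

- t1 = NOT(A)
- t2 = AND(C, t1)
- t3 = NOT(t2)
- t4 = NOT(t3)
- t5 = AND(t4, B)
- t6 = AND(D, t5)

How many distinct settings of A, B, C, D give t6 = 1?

1

t6 = AND(D, t5) must be 1, so both D = 1 and t5 = 1.
Satisfying assignments:
  A=0, B=1, C=1, D=1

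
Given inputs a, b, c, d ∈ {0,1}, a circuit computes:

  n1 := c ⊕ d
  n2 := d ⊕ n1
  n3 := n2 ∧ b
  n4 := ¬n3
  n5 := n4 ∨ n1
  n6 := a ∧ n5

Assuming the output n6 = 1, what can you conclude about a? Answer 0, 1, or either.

n6 = a ∧ n5 must be 1, so both a = 1 and n5 = 1.
n5 = n4 ∨ n1 must be 1, so at least one of n4, n1 is 1.
Every assignment with n6 = 1 has a = 1; there are 7 such assignment(s).

1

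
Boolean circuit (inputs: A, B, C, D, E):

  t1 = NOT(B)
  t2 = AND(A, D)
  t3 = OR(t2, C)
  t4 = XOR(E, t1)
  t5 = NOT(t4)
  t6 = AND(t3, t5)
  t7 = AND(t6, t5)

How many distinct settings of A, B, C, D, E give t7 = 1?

10

t7 = AND(t6, t5) must be 1, so both t6 = 1 and t5 = 1.
t6 = AND(t3, t5) must be 1, so both t3 = 1 and t5 = 1.
Enumerating the 32 input combinations, 10 give t7 = 1 and 22 give t7 = 0.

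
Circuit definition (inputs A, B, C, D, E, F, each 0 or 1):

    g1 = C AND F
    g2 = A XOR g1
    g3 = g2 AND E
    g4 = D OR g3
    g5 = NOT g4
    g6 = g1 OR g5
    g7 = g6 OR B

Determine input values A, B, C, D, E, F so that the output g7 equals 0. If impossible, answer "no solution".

A=0 B=0 C=0 D=1 E=1 F=0

g7 = g6 OR B must be 0, so both g6 = 0 and B = 0.
g6 = g1 OR g5 must be 0, so both g1 = 0 and g5 = 0.
g1 = C AND F must be 0, so at least one of C, F is 0.
Check with A=0 B=0 C=0 D=1 E=1 F=0:
g1 = C AND F = 0 AND 0 = 0
g2 = A XOR g1 = 0 XOR 0 = 0
g3 = g2 AND E = 0 AND 1 = 0
g4 = D OR g3 = 1 OR 0 = 1
g5 = NOT g4 = NOT 1 = 0
g6 = g1 OR g5 = 0 OR 0 = 0
g7 = g6 OR B = 0 OR 0 = 0
So g7 = 0 as required.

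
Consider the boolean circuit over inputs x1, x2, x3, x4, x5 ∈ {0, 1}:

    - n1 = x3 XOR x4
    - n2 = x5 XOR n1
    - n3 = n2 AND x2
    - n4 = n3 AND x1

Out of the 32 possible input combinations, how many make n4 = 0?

n4 = n3 AND x1 must be 0, so at least one of n3, x1 is 0.
Enumerating the 32 input combinations, 28 give n4 = 0 and 4 give n4 = 1.

28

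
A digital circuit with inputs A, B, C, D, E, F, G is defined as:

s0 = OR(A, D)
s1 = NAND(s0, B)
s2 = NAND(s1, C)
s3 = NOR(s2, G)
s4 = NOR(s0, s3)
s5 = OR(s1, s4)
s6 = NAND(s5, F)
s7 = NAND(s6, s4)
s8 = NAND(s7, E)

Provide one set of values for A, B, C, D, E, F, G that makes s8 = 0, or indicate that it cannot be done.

A=1 B=0 C=0 D=1 E=1 F=0 G=0

s8 = NAND(s7, E) must be 0, so both s7 = 1 and E = 1.
Check with A=1 B=0 C=0 D=1 E=1 F=0 G=0:
s0 = OR(A, D) = OR(1, 1) = 1
s1 = NAND(s0, B) = NAND(1, 0) = 1
s2 = NAND(s1, C) = NAND(1, 0) = 1
s3 = NOR(s2, G) = NOR(1, 0) = 0
s4 = NOR(s0, s3) = NOR(1, 0) = 0
s5 = OR(s1, s4) = OR(1, 0) = 1
s6 = NAND(s5, F) = NAND(1, 0) = 1
s7 = NAND(s6, s4) = NAND(1, 0) = 1
s8 = NAND(s7, E) = NAND(1, 1) = 0
So s8 = 0 as required.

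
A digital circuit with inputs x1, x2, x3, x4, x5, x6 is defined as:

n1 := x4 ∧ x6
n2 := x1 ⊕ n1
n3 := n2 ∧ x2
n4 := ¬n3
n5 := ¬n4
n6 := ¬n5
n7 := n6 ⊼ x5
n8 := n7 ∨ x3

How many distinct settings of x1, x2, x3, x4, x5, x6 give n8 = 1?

52

n8 = n7 ∨ x3 must be 1, so at least one of n7, x3 is 1.
Enumerating the 64 input combinations, 52 give n8 = 1 and 12 give n8 = 0.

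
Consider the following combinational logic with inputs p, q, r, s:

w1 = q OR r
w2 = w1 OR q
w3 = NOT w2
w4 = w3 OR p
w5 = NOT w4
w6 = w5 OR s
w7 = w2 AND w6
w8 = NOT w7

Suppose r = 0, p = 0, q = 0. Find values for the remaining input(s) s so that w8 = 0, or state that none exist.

With r = 0, p = 0, q = 0 fixed, none of the 2 settings of s give w8 = 0.
For example, with s=1:
w1 = q OR r = 0 OR 0 = 0
w2 = w1 OR q = 0 OR 0 = 0
w3 = NOT w2 = NOT 0 = 1
w4 = w3 OR p = 1 OR 0 = 1
w5 = NOT w4 = NOT 1 = 0
w6 = w5 OR s = 0 OR 1 = 1
w7 = w2 AND w6 = 0 AND 1 = 0
w8 = NOT w7 = NOT 0 = 1
giving w8 = 1 ≠ 0.

no solution exists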